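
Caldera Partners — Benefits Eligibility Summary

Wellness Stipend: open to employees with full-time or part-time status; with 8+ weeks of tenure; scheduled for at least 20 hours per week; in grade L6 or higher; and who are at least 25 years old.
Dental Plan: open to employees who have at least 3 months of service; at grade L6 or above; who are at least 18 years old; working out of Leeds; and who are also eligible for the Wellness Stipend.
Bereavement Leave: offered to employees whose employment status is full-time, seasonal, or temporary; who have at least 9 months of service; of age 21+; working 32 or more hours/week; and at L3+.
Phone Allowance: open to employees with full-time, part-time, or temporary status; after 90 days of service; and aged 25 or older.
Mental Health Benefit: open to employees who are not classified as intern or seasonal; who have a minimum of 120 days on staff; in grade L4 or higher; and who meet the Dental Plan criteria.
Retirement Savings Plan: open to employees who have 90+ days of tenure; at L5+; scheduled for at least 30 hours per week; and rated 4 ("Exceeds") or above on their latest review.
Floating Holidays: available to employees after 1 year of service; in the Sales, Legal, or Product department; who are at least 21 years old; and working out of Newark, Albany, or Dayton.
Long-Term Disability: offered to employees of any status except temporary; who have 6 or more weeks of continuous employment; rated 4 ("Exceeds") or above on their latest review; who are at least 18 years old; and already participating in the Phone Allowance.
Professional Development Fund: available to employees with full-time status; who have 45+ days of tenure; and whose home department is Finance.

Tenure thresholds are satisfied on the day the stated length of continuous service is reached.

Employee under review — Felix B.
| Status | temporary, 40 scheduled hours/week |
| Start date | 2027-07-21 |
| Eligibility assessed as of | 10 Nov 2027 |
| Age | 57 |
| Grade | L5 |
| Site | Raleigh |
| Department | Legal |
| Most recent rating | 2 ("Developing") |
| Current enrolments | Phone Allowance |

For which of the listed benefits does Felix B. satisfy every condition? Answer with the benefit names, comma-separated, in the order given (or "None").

Service from 2027-07-21 to 10 Nov 2027: 112 days.
Wellness Stipend — status temporary ✗ (requires full-time or part-time) → not eligible.
Dental Plan — service 112 days ≥ 3 months (≈90 days) ✓; grade L5 < L6 ✗ → not eligible.
Bereavement Leave — status temporary ✓; service 112 days < 9 months (≈270 days) ✗ → not eligible.
Phone Allowance — status temporary ✓; service 112 days ≥ 90 days ✓; age 57 ≥ 25 ✓ → eligible.
Mental Health Benefit — status temporary ✓ (not excluded); service 112 days < 120 days ✗ → not eligible.
Retirement Savings Plan — service 112 days ≥ 90 days ✓; grade L5 ≥ L5 ✓; 40 hrs/wk ≥ 30 ✓; rating 2 < 4 ✗ → not eligible.
Floating Holidays — service 112 days < 1 year (≈365 days) ✗ → not eligible.
Long-Term Disability — status temporary ✗ (excluded) → not eligible.
Professional Development Fund — status temporary ✗ (requires full-time) → not eligible.

Phone Allowance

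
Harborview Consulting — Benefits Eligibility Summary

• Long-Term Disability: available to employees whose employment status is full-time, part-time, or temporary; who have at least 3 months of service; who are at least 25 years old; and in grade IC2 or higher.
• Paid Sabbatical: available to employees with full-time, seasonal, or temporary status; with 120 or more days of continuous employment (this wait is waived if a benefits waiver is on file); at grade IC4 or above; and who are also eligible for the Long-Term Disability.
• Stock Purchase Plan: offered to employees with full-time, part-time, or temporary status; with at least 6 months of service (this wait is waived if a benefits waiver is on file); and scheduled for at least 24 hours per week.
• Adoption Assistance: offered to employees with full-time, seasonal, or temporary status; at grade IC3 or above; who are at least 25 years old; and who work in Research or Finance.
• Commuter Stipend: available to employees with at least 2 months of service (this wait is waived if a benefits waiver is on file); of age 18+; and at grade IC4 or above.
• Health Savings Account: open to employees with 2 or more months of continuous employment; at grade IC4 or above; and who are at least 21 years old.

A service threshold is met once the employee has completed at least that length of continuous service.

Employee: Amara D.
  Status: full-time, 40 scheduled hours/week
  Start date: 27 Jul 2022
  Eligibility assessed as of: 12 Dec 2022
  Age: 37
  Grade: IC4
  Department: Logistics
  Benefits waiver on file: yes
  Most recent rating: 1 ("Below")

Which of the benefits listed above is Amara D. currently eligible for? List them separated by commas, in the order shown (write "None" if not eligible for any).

Service from 27 Jul 2022 to 12 Dec 2022: 138 days.
Long-Term Disability — status full-time ✓; service 138 days ≥ 3 months (≈90 days) ✓; age 37 ≥ 25 ✓; grade IC4 ≥ IC2 ✓ → eligible.
Paid Sabbatical — status full-time ✓; benefits waiver on file ✓; grade IC4 ≥ IC4 ✓; eligible for Long-Term Disability ✓ → eligible.
Stock Purchase Plan — status full-time ✓; benefits waiver on file ✓; 40 hrs/wk ≥ 24 ✓ → eligible.
Adoption Assistance — status full-time ✓; grade IC4 ≥ IC3 ✓; age 37 ≥ 25 ✓; dept Logistics ✗ → not eligible.
Commuter Stipend — benefits waiver on file ✓; age 37 ≥ 18 ✓; grade IC4 ≥ IC4 ✓ → eligible.
Health Savings Account — service 138 days ≥ 2 months (≈60 days) ✓; grade IC4 ≥ IC4 ✓; age 37 ≥ 21 ✓ → eligible.

Long-Term Disability, Paid Sabbatical, Stock Purchase Plan, Commuter Stipend, Health Savings Account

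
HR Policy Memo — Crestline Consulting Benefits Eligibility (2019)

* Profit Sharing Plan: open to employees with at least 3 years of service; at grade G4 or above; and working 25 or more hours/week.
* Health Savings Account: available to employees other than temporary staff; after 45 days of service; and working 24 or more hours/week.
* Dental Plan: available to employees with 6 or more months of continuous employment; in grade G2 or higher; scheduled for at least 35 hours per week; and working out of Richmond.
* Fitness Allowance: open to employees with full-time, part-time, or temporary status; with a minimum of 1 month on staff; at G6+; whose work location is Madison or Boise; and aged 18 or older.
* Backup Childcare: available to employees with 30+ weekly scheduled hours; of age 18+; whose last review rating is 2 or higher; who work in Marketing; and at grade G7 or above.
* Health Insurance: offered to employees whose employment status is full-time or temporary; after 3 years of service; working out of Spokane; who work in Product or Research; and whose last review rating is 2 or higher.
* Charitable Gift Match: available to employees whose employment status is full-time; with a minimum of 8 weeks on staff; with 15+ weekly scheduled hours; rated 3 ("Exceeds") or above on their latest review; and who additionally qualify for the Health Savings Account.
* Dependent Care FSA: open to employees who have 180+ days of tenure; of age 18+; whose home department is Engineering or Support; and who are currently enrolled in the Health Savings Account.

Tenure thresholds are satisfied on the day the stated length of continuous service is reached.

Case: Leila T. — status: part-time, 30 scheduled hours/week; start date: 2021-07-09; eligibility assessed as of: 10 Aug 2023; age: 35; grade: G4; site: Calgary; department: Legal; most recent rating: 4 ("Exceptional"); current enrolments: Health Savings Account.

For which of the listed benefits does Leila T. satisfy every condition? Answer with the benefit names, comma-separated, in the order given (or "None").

Health Savings Account

Service from 2021-07-09 to 10 Aug 2023: 762 days.
Profit Sharing Plan — service 762 days < 3 years (≈1095 days) ✗ → not eligible.
Health Savings Account — status part-time ✓ (not excluded); service 762 days ≥ 45 days ✓; 30 hrs/wk ≥ 24 ✓ → eligible.
Dental Plan — service 762 days ≥ 6 months (≈180 days) ✓; grade G4 ≥ G2 ✓; 30 hrs/wk < 35 ✗ → not eligible.
Fitness Allowance — status part-time ✓; service 762 days ≥ 1 month (≈30 days) ✓; grade G4 < G6 ✗ → not eligible.
Backup Childcare — 30 hrs/wk ≥ 30 ✓; age 35 ≥ 18 ✓; rating 4 ≥ 2 ✓; dept Legal ✗ → not eligible.
Health Insurance — status part-time ✗ (requires full-time or temporary) → not eligible.
Charitable Gift Match — status part-time ✗ (requires full-time) → not eligible.
Dependent Care FSA — service 762 days ≥ 180 days ✓; age 35 ≥ 18 ✓; dept Legal ✗ → not eligible.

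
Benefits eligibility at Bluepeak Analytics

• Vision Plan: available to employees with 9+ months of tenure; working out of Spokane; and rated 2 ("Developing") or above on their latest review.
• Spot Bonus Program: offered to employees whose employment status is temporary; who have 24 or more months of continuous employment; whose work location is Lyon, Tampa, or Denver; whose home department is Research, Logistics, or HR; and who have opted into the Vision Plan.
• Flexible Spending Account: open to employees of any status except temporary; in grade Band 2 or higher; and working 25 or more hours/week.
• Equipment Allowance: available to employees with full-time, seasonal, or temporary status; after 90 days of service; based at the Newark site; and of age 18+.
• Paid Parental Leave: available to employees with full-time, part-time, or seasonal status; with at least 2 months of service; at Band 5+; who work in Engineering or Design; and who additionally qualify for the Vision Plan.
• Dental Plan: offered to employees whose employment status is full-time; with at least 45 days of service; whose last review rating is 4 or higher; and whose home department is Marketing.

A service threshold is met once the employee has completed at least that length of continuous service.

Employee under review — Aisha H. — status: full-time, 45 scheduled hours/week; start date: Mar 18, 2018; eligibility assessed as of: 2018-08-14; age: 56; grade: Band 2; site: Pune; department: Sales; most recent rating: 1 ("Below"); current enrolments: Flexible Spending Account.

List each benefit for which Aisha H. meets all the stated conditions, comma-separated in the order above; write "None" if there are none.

Flexible Spending Account

Service from Mar 18, 2018 to 2018-08-14: 149 days.
Vision Plan — service 149 days < 9 months (≈270 days) ✗ → not eligible.
Spot Bonus Program — status full-time ✗ (requires temporary) → not eligible.
Flexible Spending Account — status full-time ✓ (not excluded); grade Band 2 ≥ Band 2 ✓; 45 hrs/wk ≥ 25 ✓ → eligible.
Equipment Allowance — status full-time ✓; service 149 days ≥ 90 days ✓; site Pune ✗ (not Newark) → not eligible.
Paid Parental Leave — status full-time ✓; service 149 days ≥ 2 months (≈60 days) ✓; grade Band 2 < Band 5 ✗ → not eligible.
Dental Plan — status full-time ✓; service 149 days ≥ 45 days ✓; rating 1 < 4 ✗ → not eligible.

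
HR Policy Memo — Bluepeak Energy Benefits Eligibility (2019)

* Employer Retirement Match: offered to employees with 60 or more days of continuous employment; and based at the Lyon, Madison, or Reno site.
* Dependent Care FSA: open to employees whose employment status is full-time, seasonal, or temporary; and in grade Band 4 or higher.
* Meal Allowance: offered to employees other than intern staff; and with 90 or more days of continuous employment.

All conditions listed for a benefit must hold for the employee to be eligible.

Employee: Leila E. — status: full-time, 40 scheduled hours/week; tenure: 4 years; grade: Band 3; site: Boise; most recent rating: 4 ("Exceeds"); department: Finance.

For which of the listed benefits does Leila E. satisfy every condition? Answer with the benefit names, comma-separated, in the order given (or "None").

Meal Allowance

Employer Retirement Match — service 4 years ≥ 60 days ✓; site Boise ✗ (not Lyon, Madison, or Reno) → not eligible.
Dependent Care FSA — status full-time ✓; grade Band 3 < Band 4 ✗ → not eligible.
Meal Allowance — status full-time ✓ (not excluded); service 4 years ≥ 90 days ✓ → eligible.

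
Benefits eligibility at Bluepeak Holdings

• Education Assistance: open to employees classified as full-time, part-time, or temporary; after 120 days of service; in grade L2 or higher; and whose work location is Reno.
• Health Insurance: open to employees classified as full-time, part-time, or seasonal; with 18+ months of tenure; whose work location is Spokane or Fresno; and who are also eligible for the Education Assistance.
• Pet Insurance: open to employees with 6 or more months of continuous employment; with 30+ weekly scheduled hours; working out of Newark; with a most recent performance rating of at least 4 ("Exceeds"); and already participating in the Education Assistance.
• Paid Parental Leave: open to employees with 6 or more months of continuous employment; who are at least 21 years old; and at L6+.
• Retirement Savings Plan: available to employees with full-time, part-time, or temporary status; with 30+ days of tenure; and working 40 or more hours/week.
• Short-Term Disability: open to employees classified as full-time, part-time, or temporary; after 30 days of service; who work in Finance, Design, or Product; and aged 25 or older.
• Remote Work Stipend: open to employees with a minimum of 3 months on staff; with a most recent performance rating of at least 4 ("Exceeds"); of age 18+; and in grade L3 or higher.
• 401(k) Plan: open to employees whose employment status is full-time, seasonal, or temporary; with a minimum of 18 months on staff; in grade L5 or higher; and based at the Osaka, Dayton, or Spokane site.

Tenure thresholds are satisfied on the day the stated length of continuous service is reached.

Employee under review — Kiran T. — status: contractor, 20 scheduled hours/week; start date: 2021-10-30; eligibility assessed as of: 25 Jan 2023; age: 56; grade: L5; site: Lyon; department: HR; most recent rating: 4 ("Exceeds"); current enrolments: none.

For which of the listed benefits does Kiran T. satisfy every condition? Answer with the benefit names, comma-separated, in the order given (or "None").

Service from 2021-10-30 to 25 Jan 2023: 452 days.
Education Assistance — status contractor ✗ (requires full-time, part-time, or temporary) → not eligible.
Health Insurance — status contractor ✗ (requires full-time, part-time, or seasonal) → not eligible.
Pet Insurance — service 452 days ≥ 6 months (≈180 days) ✓; 20 hrs/wk < 30 ✗ → not eligible.
Paid Parental Leave — service 452 days ≥ 6 months (≈180 days) ✓; age 56 ≥ 21 ✓; grade L5 < L6 ✗ → not eligible.
Retirement Savings Plan — status contractor ✗ (requires full-time, part-time, or temporary) → not eligible.
Short-Term Disability — status contractor ✗ (requires full-time, part-time, or temporary) → not eligible.
Remote Work Stipend — service 452 days ≥ 3 months (≈90 days) ✓; rating 4 ≥ 4 ✓; age 56 ≥ 18 ✓; grade L5 ≥ L3 ✓ → eligible.
401(k) Plan — status contractor ✗ (requires full-time, seasonal, or temporary) → not eligible.

Remote Work Stipend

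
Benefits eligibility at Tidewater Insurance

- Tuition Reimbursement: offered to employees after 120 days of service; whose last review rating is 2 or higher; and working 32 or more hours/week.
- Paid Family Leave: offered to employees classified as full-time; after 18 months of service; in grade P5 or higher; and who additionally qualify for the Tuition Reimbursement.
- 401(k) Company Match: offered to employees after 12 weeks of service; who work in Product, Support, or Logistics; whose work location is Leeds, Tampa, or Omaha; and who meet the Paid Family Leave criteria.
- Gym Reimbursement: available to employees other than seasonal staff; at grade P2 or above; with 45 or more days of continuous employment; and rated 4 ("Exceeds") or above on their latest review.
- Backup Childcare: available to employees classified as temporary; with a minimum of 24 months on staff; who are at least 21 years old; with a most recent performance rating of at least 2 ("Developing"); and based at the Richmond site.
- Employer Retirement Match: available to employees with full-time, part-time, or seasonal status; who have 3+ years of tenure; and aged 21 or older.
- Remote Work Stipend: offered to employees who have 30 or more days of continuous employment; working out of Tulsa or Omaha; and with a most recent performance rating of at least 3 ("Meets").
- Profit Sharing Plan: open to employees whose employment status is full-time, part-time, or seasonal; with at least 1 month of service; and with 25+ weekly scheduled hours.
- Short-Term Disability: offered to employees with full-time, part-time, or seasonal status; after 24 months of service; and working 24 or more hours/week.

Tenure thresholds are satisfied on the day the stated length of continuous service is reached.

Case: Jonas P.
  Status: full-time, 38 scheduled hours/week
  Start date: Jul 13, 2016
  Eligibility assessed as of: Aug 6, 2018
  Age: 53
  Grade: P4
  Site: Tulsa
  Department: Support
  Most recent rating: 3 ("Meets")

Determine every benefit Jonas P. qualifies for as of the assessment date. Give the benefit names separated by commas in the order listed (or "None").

Service from Jul 13, 2016 to Aug 6, 2018: 754 days.
Tuition Reimbursement — service 754 days ≥ 120 days ✓; rating 3 ≥ 2 ✓; 38 hrs/wk ≥ 32 ✓ → eligible.
Paid Family Leave — status full-time ✓; service 754 days ≥ 18 months (≈540 days) ✓; grade P4 < P5 ✗ → not eligible.
401(k) Company Match — service 754 days ≥ 12 weeks (≈84 days) ✓; dept Support ✓; site Tulsa ✗ (not Leeds, Tampa, or Omaha) → not eligible.
Gym Reimbursement — status full-time ✓ (not excluded); grade P4 ≥ P2 ✓; service 754 days ≥ 45 days ✓; rating 3 < 4 ✗ → not eligible.
Backup Childcare — status full-time ✗ (requires temporary) → not eligible.
Employer Retirement Match — status full-time ✓; service 754 days < 3 years (≈1095 days) ✗ → not eligible.
Remote Work Stipend — service 754 days ≥ 30 days ✓; site Tulsa ✓; rating 3 ≥ 3 ✓ → eligible.
Profit Sharing Plan — status full-time ✓; service 754 days ≥ 1 month (≈30 days) ✓; 38 hrs/wk ≥ 25 ✓ → eligible.
Short-Term Disability — status full-time ✓; service 754 days ≥ 24 months (≈720 days) ✓; 38 hrs/wk ≥ 24 ✓ → eligible.

Tuition Reimbursement, Remote Work Stipend, Profit Sharing Plan, Short-Term Disability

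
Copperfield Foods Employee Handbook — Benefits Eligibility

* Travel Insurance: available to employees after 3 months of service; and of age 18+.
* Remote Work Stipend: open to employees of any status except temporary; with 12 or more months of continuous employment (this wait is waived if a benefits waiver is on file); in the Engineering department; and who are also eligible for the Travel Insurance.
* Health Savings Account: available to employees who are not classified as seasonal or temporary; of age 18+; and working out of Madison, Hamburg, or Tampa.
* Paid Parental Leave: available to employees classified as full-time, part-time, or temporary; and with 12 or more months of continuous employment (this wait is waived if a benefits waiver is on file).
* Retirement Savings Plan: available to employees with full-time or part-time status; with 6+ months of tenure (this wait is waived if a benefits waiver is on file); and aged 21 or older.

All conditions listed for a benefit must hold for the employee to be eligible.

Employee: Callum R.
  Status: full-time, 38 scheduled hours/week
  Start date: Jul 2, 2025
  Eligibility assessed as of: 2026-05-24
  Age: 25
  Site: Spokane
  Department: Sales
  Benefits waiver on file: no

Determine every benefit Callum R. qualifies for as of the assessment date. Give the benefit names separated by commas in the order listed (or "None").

Travel Insurance, Retirement Savings Plan

Service from Jul 2, 2025 to 2026-05-24: 326 days.
Travel Insurance — service 326 days ≥ 3 months (≈90 days) ✓; age 25 ≥ 18 ✓ → eligible.
Remote Work Stipend — status full-time ✓ (not excluded); no waiver, service 326 days < 12 months (≈360 days) ✗ → not eligible.
Health Savings Account — status full-time ✓ (not excluded); age 25 ≥ 18 ✓; site Spokane ✗ (not Madison, Hamburg, or Tampa) → not eligible.
Paid Parental Leave — status full-time ✓; no waiver, service 326 days < 12 months (≈360 days) ✗ → not eligible.
Retirement Savings Plan — status full-time ✓; no waiver, service 326 days ≥ 6 months (≈180 days) ✓; age 25 ≥ 21 ✓ → eligible.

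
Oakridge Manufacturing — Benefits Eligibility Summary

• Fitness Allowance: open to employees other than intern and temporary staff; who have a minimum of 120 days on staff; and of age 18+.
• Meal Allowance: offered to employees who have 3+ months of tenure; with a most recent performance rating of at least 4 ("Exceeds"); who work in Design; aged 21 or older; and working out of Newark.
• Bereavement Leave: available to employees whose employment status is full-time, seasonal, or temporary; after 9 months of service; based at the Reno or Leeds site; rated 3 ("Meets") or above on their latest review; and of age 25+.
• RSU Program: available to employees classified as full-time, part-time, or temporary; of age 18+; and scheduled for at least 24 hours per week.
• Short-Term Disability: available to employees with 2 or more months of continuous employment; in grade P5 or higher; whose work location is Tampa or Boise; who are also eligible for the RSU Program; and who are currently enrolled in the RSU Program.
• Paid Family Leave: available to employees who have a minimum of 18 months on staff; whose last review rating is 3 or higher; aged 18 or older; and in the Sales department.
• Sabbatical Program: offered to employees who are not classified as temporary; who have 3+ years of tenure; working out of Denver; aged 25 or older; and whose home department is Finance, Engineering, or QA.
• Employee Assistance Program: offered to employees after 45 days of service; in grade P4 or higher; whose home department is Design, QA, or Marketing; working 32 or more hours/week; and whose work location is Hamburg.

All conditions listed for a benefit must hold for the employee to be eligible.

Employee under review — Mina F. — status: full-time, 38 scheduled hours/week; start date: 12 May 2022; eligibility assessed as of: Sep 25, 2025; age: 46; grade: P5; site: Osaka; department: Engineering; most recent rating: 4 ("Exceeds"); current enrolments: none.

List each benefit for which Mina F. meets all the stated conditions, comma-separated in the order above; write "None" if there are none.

Fitness Allowance, RSU Program

Service from 12 May 2022 to Sep 25, 2025: 1232 days.
Fitness Allowance — status full-time ✓ (not excluded); service 1232 days ≥ 120 days ✓; age 46 ≥ 18 ✓ → eligible.
Meal Allowance — service 1232 days ≥ 3 months (≈90 days) ✓; rating 4 ≥ 4 ✓; dept Engineering ✗ → not eligible.
Bereavement Leave — status full-time ✓; service 1232 days ≥ 9 months (≈270 days) ✓; site Osaka ✗ (not Reno or Leeds) → not eligible.
RSU Program — status full-time ✓; age 46 ≥ 18 ✓; 38 hrs/wk ≥ 24 ✓ → eligible.
Short-Term Disability — service 1232 days ≥ 2 months (≈60 days) ✓; grade P5 ≥ P5 ✓; site Osaka ✗ (not Tampa or Boise) → not eligible.
Paid Family Leave — service 1232 days ≥ 18 months (≈540 days) ✓; rating 4 ≥ 3 ✓; age 46 ≥ 18 ✓; dept Engineering ✗ → not eligible.
Sabbatical Program — status full-time ✓ (not excluded); service 1232 days ≥ 3 years (≈1095 days) ✓; site Osaka ✗ (not Denver) → not eligible.
Employee Assistance Program — service 1232 days ≥ 45 days ✓; grade P5 ≥ P4 ✓; dept Engineering ✗ → not eligible.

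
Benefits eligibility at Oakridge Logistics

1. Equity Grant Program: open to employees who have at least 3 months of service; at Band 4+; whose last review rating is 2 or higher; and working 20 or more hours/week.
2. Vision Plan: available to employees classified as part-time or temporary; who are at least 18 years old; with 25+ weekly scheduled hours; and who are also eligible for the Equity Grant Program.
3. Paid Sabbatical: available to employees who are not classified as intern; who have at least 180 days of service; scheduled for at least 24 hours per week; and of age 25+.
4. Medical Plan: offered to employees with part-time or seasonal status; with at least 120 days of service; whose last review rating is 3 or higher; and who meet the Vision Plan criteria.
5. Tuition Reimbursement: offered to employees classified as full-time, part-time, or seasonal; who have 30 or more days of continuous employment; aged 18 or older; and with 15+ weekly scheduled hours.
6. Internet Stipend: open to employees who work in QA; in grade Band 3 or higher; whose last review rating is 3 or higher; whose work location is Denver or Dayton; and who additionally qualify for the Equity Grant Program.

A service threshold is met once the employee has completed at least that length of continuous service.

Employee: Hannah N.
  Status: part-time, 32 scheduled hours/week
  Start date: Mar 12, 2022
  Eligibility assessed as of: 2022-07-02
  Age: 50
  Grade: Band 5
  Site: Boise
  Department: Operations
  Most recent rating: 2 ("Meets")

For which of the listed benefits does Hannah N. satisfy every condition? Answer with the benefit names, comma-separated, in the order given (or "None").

Equity Grant Program, Vision Plan, Tuition Reimbursement

Service from Mar 12, 2022 to 2022-07-02: 112 days.
Equity Grant Program — service 112 days ≥ 3 months (≈90 days) ✓; grade Band 5 ≥ Band 4 ✓; rating 2 ≥ 2 ✓; 32 hrs/wk ≥ 20 ✓ → eligible.
Vision Plan — status part-time ✓; age 50 ≥ 18 ✓; 32 hrs/wk ≥ 25 ✓; eligible for Equity Grant Program ✓ → eligible.
Paid Sabbatical — status part-time ✓ (not excluded); service 112 days < 180 days ✗ → not eligible.
Medical Plan — status part-time ✓; service 112 days < 120 days ✗ → not eligible.
Tuition Reimbursement — status part-time ✓; service 112 days ≥ 30 days ✓; age 50 ≥ 18 ✓; 32 hrs/wk ≥ 15 ✓ → eligible.
Internet Stipend — dept Operations ✗ → not eligible.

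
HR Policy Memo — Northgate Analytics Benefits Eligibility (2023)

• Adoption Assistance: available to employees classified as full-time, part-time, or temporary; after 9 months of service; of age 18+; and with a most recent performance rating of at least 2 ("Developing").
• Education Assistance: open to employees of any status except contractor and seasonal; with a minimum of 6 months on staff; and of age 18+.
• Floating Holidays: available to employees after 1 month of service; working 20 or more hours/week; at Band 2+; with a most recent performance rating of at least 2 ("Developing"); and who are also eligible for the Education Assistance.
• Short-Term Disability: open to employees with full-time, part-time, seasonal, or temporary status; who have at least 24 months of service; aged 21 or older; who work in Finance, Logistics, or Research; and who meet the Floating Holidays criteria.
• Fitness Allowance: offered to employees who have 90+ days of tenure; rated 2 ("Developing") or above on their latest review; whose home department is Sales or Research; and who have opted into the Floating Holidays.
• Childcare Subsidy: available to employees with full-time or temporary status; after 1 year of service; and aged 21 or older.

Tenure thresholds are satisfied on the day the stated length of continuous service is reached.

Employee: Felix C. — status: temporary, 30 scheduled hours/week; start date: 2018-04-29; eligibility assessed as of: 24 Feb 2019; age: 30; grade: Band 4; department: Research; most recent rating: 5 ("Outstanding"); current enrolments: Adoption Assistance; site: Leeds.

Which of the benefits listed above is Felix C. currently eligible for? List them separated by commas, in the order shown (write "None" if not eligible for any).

Service from 2018-04-29 to 24 Feb 2019: 301 days.
Adoption Assistance — status temporary ✓; service 301 days ≥ 9 months (≈270 days) ✓; age 30 ≥ 18 ✓; rating 5 ≥ 2 ✓ → eligible.
Education Assistance — status temporary ✓ (not excluded); service 301 days ≥ 6 months (≈180 days) ✓; age 30 ≥ 18 ✓ → eligible.
Floating Holidays — service 301 days ≥ 1 month (≈30 days) ✓; 30 hrs/wk ≥ 20 ✓; grade Band 4 ≥ Band 2 ✓; rating 5 ≥ 2 ✓; eligible for Education Assistance ✓ → eligible.
Short-Term Disability — status temporary ✓; service 301 days < 24 months (≈720 days) ✗ → not eligible.
Fitness Allowance — service 301 days ≥ 90 days ✓; rating 5 ≥ 2 ✓; dept Research ✓; not enrolled in Floating Holidays ✗ → not eligible.
Childcare Subsidy — status temporary ✓; service 301 days < 1 year (≈365 days) ✗ → not eligible.

Adoption Assistance, Education Assistance, Floating Holidays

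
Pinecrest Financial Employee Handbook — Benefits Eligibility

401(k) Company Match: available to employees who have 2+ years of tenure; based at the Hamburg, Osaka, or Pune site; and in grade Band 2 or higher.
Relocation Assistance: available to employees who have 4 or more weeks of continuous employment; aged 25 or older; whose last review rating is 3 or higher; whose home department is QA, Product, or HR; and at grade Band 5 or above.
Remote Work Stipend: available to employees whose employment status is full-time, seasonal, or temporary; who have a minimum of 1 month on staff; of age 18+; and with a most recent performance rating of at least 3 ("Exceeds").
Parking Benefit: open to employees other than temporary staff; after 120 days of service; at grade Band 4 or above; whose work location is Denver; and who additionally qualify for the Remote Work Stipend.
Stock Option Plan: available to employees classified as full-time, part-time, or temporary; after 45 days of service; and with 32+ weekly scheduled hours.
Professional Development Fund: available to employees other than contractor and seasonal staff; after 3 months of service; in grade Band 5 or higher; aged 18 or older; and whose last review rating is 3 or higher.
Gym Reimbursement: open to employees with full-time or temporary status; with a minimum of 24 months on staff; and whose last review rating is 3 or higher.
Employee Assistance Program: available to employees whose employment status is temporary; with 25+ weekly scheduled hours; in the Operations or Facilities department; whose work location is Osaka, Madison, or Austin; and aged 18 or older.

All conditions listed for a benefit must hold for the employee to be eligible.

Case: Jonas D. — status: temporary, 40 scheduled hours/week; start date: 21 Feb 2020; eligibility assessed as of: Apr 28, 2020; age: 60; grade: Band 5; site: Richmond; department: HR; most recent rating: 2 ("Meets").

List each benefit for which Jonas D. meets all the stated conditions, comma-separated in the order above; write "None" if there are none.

Service from 21 Feb 2020 to Apr 28, 2020: 67 days.
401(k) Company Match — service 67 days < 2 years (≈730 days) ✗ → not eligible.
Relocation Assistance — service 67 days ≥ 4 weeks (≈28 days) ✓; age 60 ≥ 25 ✓; rating 2 < 3 ✗ → not eligible.
Remote Work Stipend — status temporary ✓; service 67 days ≥ 1 month (≈30 days) ✓; age 60 ≥ 18 ✓; rating 2 < 3 ✗ → not eligible.
Parking Benefit — status temporary ✗ (excluded) → not eligible.
Stock Option Plan — status temporary ✓; service 67 days ≥ 45 days ✓; 40 hrs/wk ≥ 32 ✓ → eligible.
Professional Development Fund — status temporary ✓ (not excluded); service 67 days < 3 months (≈90 days) ✗ → not eligible.
Gym Reimbursement — status temporary ✓; service 67 days < 24 months (≈720 days) ✗ → not eligible.
Employee Assistance Program — status temporary ✓; 40 hrs/wk ≥ 25 ✓; dept HR ✗ → not eligible.

Stock Option Plan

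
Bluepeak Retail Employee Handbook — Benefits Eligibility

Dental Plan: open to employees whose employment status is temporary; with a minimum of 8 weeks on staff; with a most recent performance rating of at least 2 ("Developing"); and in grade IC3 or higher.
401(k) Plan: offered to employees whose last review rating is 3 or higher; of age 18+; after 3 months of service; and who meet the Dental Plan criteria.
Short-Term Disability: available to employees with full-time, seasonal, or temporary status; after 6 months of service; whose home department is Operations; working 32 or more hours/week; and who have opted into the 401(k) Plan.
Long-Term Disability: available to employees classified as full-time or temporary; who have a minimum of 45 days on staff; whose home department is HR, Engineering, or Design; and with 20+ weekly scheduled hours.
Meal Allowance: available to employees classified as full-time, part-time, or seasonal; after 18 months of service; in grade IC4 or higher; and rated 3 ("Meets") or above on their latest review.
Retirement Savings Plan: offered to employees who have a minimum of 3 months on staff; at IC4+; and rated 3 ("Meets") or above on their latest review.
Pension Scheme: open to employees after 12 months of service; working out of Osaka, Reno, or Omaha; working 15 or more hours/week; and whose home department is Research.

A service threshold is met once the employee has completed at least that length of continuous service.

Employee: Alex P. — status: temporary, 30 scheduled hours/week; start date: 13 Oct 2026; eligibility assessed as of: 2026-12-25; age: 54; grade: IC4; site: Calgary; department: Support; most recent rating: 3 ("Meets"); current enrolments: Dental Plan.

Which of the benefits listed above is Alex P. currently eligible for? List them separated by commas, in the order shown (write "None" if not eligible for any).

Service from 13 Oct 2026 to 2026-12-25: 73 days.
Dental Plan — status temporary ✓; service 73 days ≥ 8 weeks (≈56 days) ✓; rating 3 ≥ 2 ✓; grade IC4 ≥ IC3 ✓ → eligible.
401(k) Plan — rating 3 ≥ 3 ✓; age 54 ≥ 18 ✓; service 73 days < 3 months (≈90 days) ✗ → not eligible.
Short-Term Disability — status temporary ✓; service 73 days < 6 months (≈180 days) ✗ → not eligible.
Long-Term Disability — status temporary ✓; service 73 days ≥ 45 days ✓; dept Support ✗ → not eligible.
Meal Allowance — status temporary ✗ (requires full-time, part-time, or seasonal) → not eligible.
Retirement Savings Plan — service 73 days < 3 months (≈90 days) ✗ → not eligible.
Pension Scheme — service 73 days < 12 months (≈360 days) ✗ → not eligible.

Dental Plan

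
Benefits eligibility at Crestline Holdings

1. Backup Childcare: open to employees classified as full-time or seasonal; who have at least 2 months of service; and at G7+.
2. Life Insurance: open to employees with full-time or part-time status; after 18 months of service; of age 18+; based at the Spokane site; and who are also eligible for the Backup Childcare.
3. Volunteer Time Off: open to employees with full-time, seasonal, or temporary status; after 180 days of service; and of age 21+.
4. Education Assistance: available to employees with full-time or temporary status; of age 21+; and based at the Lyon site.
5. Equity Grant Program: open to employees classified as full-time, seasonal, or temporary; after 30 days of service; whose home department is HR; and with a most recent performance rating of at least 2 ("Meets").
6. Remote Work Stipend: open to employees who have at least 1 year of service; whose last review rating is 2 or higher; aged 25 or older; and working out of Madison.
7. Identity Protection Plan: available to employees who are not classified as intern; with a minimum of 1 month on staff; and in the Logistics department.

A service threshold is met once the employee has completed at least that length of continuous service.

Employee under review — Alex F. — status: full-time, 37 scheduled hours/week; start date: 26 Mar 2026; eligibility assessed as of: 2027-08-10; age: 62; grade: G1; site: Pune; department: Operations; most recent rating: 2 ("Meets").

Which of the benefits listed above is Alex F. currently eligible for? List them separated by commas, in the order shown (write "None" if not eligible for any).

Volunteer Time Off

Service from 26 Mar 2026 to 2027-08-10: 502 days.
Backup Childcare — status full-time ✓; service 502 days ≥ 2 months (≈60 days) ✓; grade G1 < G7 ✗ → not eligible.
Life Insurance — status full-time ✓; service 502 days < 18 months (≈540 days) ✗ → not eligible.
Volunteer Time Off — status full-time ✓; service 502 days ≥ 180 days ✓; age 62 ≥ 21 ✓ → eligible.
Education Assistance — status full-time ✓; age 62 ≥ 21 ✓; site Pune ✗ (not Lyon) → not eligible.
Equity Grant Program — status full-time ✓; service 502 days ≥ 30 days ✓; dept Operations ✗ → not eligible.
Remote Work Stipend — service 502 days ≥ 1 year (≈365 days) ✓; rating 2 ≥ 2 ✓; age 62 ≥ 25 ✓; site Pune ✗ (not Madison) → not eligible.
Identity Protection Plan — status full-time ✓ (not excluded); service 502 days ≥ 1 month (≈30 days) ✓; dept Operations ✗ → not eligible.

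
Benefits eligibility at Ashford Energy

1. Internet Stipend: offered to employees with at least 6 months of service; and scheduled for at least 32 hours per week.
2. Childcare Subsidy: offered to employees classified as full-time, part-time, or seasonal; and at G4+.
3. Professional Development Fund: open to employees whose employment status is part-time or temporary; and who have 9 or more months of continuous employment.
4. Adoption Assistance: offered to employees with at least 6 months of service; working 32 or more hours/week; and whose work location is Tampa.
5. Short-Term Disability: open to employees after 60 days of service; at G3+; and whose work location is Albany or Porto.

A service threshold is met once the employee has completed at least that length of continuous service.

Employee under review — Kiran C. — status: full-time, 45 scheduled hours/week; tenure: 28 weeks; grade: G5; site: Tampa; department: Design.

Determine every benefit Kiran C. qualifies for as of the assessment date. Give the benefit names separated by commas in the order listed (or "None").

Internet Stipend — service 28 weeks ≥ 6 months (≈180 days) ✓; 45 hrs/wk ≥ 32 ✓ → eligible.
Childcare Subsidy — status full-time ✓; grade G5 ≥ G4 ✓ → eligible.
Professional Development Fund — status full-time ✗ (requires part-time or temporary) → not eligible.
Adoption Assistance — service 28 weeks ≥ 6 months (≈180 days) ✓; 45 hrs/wk ≥ 32 ✓; site Tampa ✓ → eligible.
Short-Term Disability — service 28 weeks ≥ 60 days ✓; grade G5 ≥ G3 ✓; site Tampa ✗ (not Albany or Porto) → not eligible.

Internet Stipend, Childcare Subsidy, Adoption Assistance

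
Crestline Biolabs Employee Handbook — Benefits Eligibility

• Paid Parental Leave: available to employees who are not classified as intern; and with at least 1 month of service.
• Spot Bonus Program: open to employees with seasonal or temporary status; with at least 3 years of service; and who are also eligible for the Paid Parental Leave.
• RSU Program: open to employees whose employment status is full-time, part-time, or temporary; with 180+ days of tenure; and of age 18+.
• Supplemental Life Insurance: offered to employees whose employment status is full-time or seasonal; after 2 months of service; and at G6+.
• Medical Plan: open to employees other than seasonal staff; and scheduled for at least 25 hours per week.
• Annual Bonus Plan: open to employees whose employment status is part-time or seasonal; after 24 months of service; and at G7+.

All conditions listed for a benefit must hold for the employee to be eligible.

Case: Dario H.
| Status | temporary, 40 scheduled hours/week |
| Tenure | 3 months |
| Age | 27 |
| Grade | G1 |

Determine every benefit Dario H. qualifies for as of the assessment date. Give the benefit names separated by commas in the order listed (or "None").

Paid Parental Leave — status temporary ✓ (not excluded); service 3 months ≥ 1 month ✓ → eligible.
Spot Bonus Program — status temporary ✓; service 3 months < 3 years (≈1095 days) ✗ → not eligible.
RSU Program — status temporary ✓; service 3 months < 180 days ✗ → not eligible.
Supplemental Life Insurance — status temporary ✗ (requires full-time or seasonal) → not eligible.
Medical Plan — status temporary ✓ (not excluded); 40 hrs/wk ≥ 25 ✓ → eligible.
Annual Bonus Plan — status temporary ✗ (requires part-time or seasonal) → not eligible.

Paid Parental Leave, Medical Plan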